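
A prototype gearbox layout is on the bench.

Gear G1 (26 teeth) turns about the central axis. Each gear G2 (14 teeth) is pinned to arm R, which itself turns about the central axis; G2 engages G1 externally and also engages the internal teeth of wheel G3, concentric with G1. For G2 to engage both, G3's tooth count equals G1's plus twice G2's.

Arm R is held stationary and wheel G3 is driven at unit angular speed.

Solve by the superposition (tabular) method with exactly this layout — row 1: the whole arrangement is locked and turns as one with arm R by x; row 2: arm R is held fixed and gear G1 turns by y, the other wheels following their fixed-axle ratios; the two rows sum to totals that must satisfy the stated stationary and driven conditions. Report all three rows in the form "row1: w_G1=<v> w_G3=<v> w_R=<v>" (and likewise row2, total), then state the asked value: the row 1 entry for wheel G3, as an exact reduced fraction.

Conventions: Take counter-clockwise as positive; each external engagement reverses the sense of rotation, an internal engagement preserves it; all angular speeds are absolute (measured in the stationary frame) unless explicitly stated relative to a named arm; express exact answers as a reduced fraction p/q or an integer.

row1: w_G1=0 w_G3=0 w_R=0
row2: w_G1=-27/13 w_G3=1 w_R=0
total: w_G1=-27/13 w_G3=1 w_R=0
asked value: 0

class = planetary set [G3 = 26+2·14 = 54; Willis about the carrier]
row 1 (train locked, turned with arm): all members turn x
row 2 (arm held, sun turns y): ω_ring = −(26/54)·y, ω_arm = 0
boundary: total ω_arm = x = 0 and total ω_ring = x − (26/54)·y = 1  ⇒  y = -27/13, x = 0
row 2 ring = −(26/54)·(-27/13) = 1
totals (row 1 + row 2): sun 0 + (-27/13) = -27/13, ring 0 + 1 = 1, arm 0 + 0 = 0
asked cell (row1, ring) = 0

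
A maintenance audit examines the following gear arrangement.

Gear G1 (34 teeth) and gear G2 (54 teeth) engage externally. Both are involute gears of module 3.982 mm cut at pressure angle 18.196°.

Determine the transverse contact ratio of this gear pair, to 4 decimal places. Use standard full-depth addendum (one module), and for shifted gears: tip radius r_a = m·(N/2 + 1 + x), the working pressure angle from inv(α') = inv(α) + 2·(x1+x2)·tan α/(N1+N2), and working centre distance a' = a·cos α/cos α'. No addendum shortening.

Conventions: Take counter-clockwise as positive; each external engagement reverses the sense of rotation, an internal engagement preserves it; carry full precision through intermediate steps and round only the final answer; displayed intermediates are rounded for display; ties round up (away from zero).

single-mesh involute tooth geometry (34T engaging 54T at module 3.982)
base radii: r_b1 = 64.308884, r_b2 = 102.137639
tip radii: r_a1 = 71.676000, r_a2 = 111.496000
no profile shift: α' = α, a' = a
action lengths: √(r_a1²−r_b1²) = 31.651484, √(r_a2²−r_b2²) = 44.713093
base pitch p_b = π·m·cos α = 11.884254
CR = (31.651484 + 44.713093 − 175.208000·sin 18.19600°)/11.884254 = 1.821959
contact ratio ≈ 1.8220

1.8220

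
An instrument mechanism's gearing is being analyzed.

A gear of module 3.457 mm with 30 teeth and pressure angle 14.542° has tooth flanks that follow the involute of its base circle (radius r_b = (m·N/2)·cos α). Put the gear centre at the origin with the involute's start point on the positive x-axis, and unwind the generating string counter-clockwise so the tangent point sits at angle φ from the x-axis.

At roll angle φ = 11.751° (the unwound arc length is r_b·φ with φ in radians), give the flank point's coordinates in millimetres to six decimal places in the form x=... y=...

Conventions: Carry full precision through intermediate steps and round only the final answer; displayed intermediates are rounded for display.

x=51.238350 y=0.143733

single-mesh involute tooth geometry (30T wheel at module 3.457)
pitch radius r_p = m·N/2 = 3.457·30/2 = 51.855000
base radius r_b = r_p·cos α = 51.855000·cos 14.542° = 50.193765
roll angle φ = 11.751° = 0.20509364 rad
x = r_b·(cos φ + φ·sin φ) = 51.238350
y = r_b·(sin φ − φ·cos φ) = 0.143733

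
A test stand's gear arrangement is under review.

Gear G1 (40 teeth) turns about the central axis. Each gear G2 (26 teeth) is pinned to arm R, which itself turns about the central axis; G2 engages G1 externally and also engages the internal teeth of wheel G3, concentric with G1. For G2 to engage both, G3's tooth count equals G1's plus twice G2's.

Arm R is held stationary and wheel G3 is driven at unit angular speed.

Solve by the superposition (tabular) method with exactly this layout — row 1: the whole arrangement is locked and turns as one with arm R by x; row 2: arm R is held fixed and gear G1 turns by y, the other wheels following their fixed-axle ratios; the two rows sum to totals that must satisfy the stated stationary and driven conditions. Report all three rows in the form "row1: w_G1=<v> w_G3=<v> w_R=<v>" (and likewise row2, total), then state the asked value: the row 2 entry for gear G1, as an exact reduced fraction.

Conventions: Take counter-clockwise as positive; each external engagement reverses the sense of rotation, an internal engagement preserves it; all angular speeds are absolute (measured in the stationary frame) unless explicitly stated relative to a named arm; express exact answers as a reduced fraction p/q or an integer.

topology: planetary set — G1 40T / G2 26T / G3 92T, arm = carrier (Willis)
row 1: whole set turns with the arm by x
row 2 — arm fixed, fixed-axis ratios: sun y, ring −(40/92)·y, arm 0
boundary: total ω_arm = x = 0 and total ω_ring = x − (40/92)·y = 1  ⇒  y = -23/10, x = 0
row 2 ring = −(40/92)·(-23/10) = 1
totals (row 1 + row 2): sun 0 + (-23/10) = -23/10, ring 0 + 1 = 1, arm 0 + 0 = 0
asked cell (row2, sun) = -23/10

row1: w_G1=0 w_G3=0 w_R=0
row2: w_G1=-23/10 w_G3=1 w_R=0
total: w_G1=-23/10 w_G3=1 w_R=0
asked value: -23/10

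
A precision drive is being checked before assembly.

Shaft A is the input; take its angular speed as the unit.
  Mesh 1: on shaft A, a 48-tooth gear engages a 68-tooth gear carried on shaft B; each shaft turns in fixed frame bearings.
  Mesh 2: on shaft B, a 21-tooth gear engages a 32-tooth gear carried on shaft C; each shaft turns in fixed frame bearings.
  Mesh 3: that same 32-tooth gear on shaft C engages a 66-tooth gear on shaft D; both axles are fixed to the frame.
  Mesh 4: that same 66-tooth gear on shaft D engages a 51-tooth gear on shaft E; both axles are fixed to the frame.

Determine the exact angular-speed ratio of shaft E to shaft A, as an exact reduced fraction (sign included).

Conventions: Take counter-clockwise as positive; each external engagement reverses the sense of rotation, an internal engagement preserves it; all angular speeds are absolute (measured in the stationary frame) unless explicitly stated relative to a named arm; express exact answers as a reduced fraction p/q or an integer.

class = fixed-axis compound train [4 meshes; 4 ratios multiply, 4 sense flips]
mesh 1 [48T→68T]: running ratio 12/17, sense −
mesh 2 [21T→32T]: running ratio 63/136, sense +
mesh 3 [32T→66T]: running ratio 42/187, sense −
mesh 4 [66T→51T]: running ratio 84/289, sense +
ω_out/ω_in = 84/289

84/289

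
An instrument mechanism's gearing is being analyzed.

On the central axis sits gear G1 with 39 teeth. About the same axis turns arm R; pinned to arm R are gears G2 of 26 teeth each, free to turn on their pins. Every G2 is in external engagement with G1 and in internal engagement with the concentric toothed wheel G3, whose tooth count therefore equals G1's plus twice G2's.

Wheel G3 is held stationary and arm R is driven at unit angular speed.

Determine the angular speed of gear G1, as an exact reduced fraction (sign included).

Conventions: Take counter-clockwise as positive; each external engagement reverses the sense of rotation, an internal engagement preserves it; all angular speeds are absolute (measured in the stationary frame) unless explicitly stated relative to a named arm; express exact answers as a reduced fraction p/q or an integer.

planetary set (39T centre, 26T on arm, 91T internal) — Willis relation
ring teeth: 39 + 2·26 = 91
39(ω_sun−ω_arm) = −91(ω_ring−ω_arm),  ω_ring = 0, ω_arm = 1
ω_sun = 1 − (91/39)(0−1) = 10/3
exact speed ratio = 10/3

10/3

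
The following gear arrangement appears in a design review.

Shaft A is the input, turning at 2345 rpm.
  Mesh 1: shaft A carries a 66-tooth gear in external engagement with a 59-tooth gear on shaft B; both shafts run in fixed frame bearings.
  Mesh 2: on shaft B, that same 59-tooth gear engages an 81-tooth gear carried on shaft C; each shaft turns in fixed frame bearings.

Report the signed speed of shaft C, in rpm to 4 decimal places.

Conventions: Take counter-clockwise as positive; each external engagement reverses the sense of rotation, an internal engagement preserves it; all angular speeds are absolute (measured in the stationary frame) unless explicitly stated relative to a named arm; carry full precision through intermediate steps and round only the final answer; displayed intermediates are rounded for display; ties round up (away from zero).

class = fixed-axis compound train [2 meshes; 2 ratios multiply, 2 sense flips]
mesh 1 [66T→59T]: ω = 2345.0000×66/59 = 2623.2203 rpm, sense flips to −
mesh 2 [59T→81T]: ω = 2623.2203×59/81 = 1910.7407 rpm, sense flips to +
signed output speed = +1910.7407 rpm

+1910.7407 rpm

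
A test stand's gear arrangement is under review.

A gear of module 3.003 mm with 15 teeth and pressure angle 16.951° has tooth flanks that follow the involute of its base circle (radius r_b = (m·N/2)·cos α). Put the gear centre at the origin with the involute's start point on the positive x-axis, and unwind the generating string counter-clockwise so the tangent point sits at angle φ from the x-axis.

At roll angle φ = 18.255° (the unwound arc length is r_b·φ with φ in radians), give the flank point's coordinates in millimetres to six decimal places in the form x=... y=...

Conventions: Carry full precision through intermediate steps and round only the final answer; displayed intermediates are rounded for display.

x=22.609893 y=0.229915

topology: single-mesh involute geometry — m = 3.003, N = 15
pitch radius r_p = m·N/2 = 3.003·15/2 = 22.522500
base radius r_b = r_p·cos α = 22.522500·cos 16.951° = 21.543998
roll angle φ = 18.255° = 0.31860985 rad
x = r_b·(cos φ + φ·sin φ) = 22.609893
y = r_b·(sin φ − φ·cos φ) = 0.229915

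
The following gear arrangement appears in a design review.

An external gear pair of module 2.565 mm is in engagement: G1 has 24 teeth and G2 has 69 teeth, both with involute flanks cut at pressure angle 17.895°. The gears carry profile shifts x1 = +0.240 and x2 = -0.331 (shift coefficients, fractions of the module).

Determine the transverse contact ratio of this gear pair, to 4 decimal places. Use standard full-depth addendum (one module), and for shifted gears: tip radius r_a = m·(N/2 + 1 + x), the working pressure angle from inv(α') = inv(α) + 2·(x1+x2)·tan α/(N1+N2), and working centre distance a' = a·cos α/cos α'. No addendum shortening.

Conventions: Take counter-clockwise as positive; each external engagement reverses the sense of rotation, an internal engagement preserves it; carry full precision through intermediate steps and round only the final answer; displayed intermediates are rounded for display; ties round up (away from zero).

recognized (one external pair, fixed centres): single-mesh tooth geometry, m = 2.565, N1 = 24, N2 = 69
base radii: r_b1 = 29.290901, r_b2 = 84.211341
tip radii: r_a1 = 33.960600, r_a2 = 90.208485
inv(α') = inv(17.895°) + 2·(+0.240-0.331)·tan α/(24+69) = 0.00993626  ⇒  α' = 17.54030°
a' = a·cos α / cos α' = 119.2725·cos 17.895°/cos 17.54030° = 119.036833
action lengths: √(r_a1²−r_b1²) = 17.186200, √(r_a2²−r_b2²) = 32.342245
base pitch p_b = π·m·cos α = 7.668340
CR = (17.186200 + 32.342245 − 119.036833·sin 17.54030°)/7.668340 = 1.780508
contact ratio ≈ 1.7805

1.7805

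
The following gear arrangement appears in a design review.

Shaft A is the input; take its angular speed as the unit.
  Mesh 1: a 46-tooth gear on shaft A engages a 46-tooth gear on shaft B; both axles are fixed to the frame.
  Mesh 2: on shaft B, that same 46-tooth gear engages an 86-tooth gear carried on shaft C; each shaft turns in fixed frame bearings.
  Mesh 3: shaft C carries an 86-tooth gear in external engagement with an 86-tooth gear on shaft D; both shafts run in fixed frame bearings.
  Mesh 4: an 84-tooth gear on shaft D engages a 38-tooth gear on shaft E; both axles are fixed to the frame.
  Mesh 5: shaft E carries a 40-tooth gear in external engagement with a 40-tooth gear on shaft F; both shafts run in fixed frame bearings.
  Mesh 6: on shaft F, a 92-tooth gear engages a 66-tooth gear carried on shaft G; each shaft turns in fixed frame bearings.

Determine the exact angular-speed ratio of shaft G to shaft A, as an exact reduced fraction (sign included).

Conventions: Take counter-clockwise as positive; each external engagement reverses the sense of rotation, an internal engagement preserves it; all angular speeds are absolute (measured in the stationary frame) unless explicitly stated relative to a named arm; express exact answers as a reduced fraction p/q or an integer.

14812/8987

class = fixed-axis compound train [6 meshes; 6 ratios multiply, 6 sense flips]
mesh 1 [46T→46T]: running ratio 1, sense −
mesh 2 [46T→86T]: running ratio 23/43, sense +
mesh 3 [86T→86T]: running ratio 23/43, sense −
mesh 4 [84T→38T]: running ratio 966/817, sense +
mesh 5 [40T→40T]: running ratio 966/817, sense −
mesh 6 [92T→66T]: running ratio 14812/8987, sense +
ω_out/ω_in = 14812/8987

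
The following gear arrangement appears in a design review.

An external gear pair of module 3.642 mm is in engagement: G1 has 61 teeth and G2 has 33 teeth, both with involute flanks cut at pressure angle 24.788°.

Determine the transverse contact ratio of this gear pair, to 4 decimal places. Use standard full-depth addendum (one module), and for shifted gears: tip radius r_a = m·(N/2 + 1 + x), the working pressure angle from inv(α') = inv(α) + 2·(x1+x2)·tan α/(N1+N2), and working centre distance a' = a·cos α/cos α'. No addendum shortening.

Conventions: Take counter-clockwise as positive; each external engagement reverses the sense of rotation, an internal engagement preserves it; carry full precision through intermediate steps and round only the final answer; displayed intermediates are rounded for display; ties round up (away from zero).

class = single-mesh tooth geometry [involute pair 61T × 33T, m = 3.642]
base radii: r_b1 = 100.846586, r_b2 = 54.556350
tip radii: r_a1 = 114.723000, r_a2 = 63.735000
no profile shift: α' = α, a' = a
action lengths: √(r_a1²−r_b1²) = 54.693078, √(r_a2²−r_b2²) = 32.950795
base pitch p_b = π·m·cos α = 10.387505
CR = (54.693078 + 32.950795 − 171.174000·sin 24.78800°)/10.387505 = 1.528483
contact ratio ≈ 1.5285

1.5285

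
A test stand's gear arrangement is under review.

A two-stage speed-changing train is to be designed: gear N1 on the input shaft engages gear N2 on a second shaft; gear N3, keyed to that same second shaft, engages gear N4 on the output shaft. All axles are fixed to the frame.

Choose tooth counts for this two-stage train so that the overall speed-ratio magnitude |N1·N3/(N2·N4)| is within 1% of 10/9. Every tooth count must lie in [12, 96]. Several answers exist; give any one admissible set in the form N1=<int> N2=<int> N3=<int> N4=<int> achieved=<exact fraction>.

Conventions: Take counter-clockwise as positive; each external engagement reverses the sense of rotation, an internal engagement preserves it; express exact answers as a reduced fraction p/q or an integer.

2-stage fixed-axis compound train for ratio 10/9
target = 10/9 in lowest terms: an exact hit needs N1·N3 = k·10 and N2·N4 = k·9 for one integer k, every count in [12, 96]; additionally prefer no 1:1 stage (N1 ≠ N2, N3 ≠ N4)
k = 1…23: no 1:1-free in-range split of k·10 and k·9 into factor pairs; take k = 24
k = 24: N1·N3 = 240 = 12·20, N2·N4 = 216 = 18·12
achieved = 12·20/(18·12) = 10/9; |achieved − target| = 0 ≤ 1/90 ✓

N1=12 N2=18 N3=20 N4=12 achieved=10/9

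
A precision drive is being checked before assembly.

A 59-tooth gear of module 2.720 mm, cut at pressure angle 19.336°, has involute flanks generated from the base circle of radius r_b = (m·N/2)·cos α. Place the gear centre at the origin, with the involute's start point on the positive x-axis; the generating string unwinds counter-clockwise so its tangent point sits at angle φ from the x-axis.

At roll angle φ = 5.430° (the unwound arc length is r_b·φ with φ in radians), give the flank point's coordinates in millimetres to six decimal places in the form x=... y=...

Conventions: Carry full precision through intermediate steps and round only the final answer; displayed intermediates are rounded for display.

x=76.053164 y=0.021463

recognized (one wheel, involute flank): single-mesh tooth geometry, m = 2.720, N = 59
pitch radius r_p = m·N/2 = 2.720·59/2 = 80.240000
base radius r_b = r_p·cos α = 80.240000·cos 19.336° = 75.713910
roll angle φ = 5.430° = 0.09477138 rad
x = r_b·(cos φ + φ·sin φ) = 76.053164
y = r_b·(sin φ − φ·cos φ) = 0.021463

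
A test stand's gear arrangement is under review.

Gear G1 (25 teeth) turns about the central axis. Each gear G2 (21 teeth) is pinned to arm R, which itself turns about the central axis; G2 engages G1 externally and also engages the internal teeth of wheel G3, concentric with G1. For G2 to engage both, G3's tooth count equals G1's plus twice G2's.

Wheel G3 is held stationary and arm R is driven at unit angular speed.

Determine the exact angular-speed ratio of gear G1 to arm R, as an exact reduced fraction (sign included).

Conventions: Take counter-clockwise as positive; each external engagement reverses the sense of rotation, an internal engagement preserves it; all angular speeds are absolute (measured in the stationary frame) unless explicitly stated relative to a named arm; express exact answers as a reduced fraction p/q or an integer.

92/25

class = planetary set [G3 = 25+2·21 = 67; Willis about the carrier]
ring teeth: 25 + 2·21 = 67
25(ω_sun−ω_arm) = −67(ω_ring−ω_arm),  ω_ring = 0, ω_arm = 1
ω_sun = 1 − (67/25)(0−1) = 92/25
ω_out/ω_in = 92/25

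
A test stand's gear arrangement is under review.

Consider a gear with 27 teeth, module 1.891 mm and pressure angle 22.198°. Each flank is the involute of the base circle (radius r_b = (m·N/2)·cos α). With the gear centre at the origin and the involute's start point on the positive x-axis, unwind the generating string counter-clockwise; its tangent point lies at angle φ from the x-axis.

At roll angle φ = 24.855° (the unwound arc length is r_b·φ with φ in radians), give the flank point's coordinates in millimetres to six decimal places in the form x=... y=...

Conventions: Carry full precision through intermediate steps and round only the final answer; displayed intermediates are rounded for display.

recognized (one wheel, involute flank): single-mesh tooth geometry, m = 1.891, N = 27
pitch radius r_p = m·N/2 = 1.891·27/2 = 25.528500
base radius r_b = r_p·cos α = 25.528500·cos 22.198° = 23.636424
roll angle φ = 24.855° = 0.43380159 rad
x = r_b·(cos φ + φ·sin φ) = 25.756879
y = r_b·(sin φ − φ·cos φ) = 0.631159

x=25.756879 y=0.631159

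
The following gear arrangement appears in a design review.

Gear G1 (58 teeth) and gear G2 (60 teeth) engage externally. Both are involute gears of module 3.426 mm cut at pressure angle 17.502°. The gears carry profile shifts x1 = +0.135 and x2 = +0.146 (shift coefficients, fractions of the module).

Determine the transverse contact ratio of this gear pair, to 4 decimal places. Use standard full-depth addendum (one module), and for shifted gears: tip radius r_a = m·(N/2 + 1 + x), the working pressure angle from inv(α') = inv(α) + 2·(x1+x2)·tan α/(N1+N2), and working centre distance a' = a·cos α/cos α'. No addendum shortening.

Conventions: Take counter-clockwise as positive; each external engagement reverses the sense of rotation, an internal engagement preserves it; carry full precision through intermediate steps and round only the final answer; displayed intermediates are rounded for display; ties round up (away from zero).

topology: single-mesh involute geometry — m = 3.426, 58T/60T pair
base radii: r_b1 = 94.754551, r_b2 = 98.021949
tip radii: r_a1 = 103.242510, r_a2 = 106.706196
inv(α') = inv(17.502°) + 2·(+0.135+0.146)·tan α/(58+60) = 0.01137150  ⇒  α' = 18.32530°
a' = a·cos α / cos α' = 202.1340·cos 17.502°/cos 18.32530° = 203.075105
action lengths: √(r_a1²−r_b1²) = 40.995011, √(r_a2²−r_b2²) = 42.165267
base pitch p_b = π·m·cos α = 10.264835
CR = (40.995011 + 42.165267 − 203.075105·sin 18.32530°)/10.264835 = 1.881286
contact ratio ≈ 1.8813

1.8813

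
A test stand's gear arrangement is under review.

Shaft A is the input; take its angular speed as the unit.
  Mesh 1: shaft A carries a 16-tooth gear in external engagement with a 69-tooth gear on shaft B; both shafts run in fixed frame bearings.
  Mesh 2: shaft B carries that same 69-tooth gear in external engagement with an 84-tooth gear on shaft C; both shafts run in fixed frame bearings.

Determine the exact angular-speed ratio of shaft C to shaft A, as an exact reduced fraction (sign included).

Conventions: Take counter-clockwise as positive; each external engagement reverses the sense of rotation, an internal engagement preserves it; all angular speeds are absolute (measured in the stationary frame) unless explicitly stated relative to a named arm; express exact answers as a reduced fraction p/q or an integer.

4/21

class = fixed-axis compound train [2 meshes; 2 ratios multiply, 2 sense flips]
mesh 1 [16T→69T]: running ratio 16/69, sense −
mesh 2 [69T→84T]: running ratio 4/21, sense +
ω_out/ω_in = 4/21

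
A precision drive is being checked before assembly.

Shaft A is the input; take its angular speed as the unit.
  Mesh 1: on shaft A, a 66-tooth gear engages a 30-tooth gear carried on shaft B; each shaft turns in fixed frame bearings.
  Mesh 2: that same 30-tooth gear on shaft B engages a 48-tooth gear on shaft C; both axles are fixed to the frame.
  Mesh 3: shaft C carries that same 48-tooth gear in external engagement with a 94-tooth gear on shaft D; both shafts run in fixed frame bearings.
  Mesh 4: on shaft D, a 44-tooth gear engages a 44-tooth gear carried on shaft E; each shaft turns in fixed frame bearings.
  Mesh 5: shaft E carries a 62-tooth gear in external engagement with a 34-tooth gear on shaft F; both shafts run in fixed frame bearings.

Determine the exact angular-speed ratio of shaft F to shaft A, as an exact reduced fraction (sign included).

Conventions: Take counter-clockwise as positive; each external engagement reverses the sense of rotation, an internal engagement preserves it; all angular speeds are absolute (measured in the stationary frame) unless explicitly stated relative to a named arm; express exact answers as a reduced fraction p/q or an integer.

class = fixed-axis compound train [5 meshes; 5 ratios multiply, 5 sense flips]
mesh 1 [66T→30T]: running ratio 11/5, sense −
mesh 2 [30T→48T]: running ratio 11/8, sense +
mesh 3 [48T→94T]: running ratio 33/47, sense −
mesh 4 [44T→44T]: running ratio 33/47, sense +
mesh 5 [62T→34T]: running ratio 1023/799, sense −
ω_out/ω_in = -1023/799

-1023/799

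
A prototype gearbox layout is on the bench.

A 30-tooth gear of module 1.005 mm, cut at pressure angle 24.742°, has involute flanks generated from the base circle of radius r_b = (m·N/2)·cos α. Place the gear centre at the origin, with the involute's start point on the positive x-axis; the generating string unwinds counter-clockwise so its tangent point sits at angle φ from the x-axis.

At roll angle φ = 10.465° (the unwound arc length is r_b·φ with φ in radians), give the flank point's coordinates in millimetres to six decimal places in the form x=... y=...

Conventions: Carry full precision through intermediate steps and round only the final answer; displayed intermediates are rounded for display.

x=13.917610 y=0.027715

single-mesh involute tooth geometry (30T wheel at module 1.005)
pitch radius r_p = m·N/2 = 1.005·30/2 = 15.075000
base radius r_b = r_p·cos α = 15.075000·cos 24.742° = 13.691139
roll angle φ = 10.465° = 0.18264871 rad
x = r_b·(cos φ + φ·sin φ) = 13.917610
y = r_b·(sin φ − φ·cos φ) = 0.027715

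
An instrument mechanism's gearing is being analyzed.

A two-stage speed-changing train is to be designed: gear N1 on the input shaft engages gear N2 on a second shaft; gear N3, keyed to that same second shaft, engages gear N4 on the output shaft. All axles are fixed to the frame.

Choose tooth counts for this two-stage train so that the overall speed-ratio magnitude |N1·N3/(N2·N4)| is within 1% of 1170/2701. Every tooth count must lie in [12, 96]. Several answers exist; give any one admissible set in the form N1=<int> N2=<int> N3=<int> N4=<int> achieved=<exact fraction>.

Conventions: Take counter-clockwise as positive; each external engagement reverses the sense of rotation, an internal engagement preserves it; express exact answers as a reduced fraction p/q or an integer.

design class (target 1170/2701): fixed-axis compound train
target = 1170/2701 in lowest terms: an exact hit needs N1·N3 = k·1170 and N2·N4 = k·2701 for one integer k, every count in [12, 96]; additionally prefer no 1:1 stage (N1 ≠ N2, N3 ≠ N4)
k = 1: N1·N3 = 1170 = 13·90, N2·N4 = 2701 = 37·73
achieved = 13·90/(37·73) = 1170/2701; |achieved − target| = 0 ≤ 117/27010 ✓

N1=13 N2=37 N3=90 N4=73 achieved=1170/2701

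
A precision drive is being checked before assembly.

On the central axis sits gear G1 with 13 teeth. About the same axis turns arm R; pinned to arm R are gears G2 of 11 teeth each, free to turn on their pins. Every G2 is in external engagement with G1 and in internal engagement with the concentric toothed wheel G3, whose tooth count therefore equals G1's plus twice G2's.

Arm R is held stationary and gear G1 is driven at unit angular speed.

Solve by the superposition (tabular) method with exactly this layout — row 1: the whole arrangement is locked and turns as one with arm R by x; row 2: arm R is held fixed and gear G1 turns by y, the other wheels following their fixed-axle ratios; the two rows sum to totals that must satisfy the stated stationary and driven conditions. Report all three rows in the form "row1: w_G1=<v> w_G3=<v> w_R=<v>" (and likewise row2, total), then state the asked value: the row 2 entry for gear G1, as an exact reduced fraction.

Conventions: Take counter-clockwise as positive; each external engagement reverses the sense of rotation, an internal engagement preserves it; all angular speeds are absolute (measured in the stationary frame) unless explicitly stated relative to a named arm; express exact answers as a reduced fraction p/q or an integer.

row1: w_G1=0 w_G3=0 w_R=0
row2: w_G1=1 w_G3=-13/35 w_R=0
total: w_G1=1 w_G3=-13/35 w_R=0
asked value: 1

recognized (axles ride arm R): planetary set, 13/11/35 teeth
row 1 (train locked, turned with arm): all members turn x
row 2 (arm held, sun turns y): ω_ring = −(13/35)·y, ω_arm = 0
boundary: total ω_arm = x = 0 and total ω_sun = x + y = 1  ⇒  y = 1, x = 0
row 2 ring = −(13/35)·1 = -13/35
totals (row 1 + row 2): sun 0 + 1 = 1, ring 0 + (-13/35) = -13/35, arm 0 + 0 = 0
asked cell (row2, sun) = 1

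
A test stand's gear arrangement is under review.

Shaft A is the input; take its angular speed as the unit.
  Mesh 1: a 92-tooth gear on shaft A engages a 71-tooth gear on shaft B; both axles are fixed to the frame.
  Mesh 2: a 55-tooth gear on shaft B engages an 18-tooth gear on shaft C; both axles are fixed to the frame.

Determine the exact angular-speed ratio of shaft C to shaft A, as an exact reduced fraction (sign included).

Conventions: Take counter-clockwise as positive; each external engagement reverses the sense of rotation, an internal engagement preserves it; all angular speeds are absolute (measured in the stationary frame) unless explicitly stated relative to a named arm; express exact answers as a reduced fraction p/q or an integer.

2530/639

class = fixed-axis compound train [2 meshes; 2 ratios multiply, 2 sense flips]
mesh 1 [92T→71T]: running ratio 92/71, sense −
mesh 2 [55T→18T]: running ratio 2530/639, sense +
ω_out/ω_in = 2530/639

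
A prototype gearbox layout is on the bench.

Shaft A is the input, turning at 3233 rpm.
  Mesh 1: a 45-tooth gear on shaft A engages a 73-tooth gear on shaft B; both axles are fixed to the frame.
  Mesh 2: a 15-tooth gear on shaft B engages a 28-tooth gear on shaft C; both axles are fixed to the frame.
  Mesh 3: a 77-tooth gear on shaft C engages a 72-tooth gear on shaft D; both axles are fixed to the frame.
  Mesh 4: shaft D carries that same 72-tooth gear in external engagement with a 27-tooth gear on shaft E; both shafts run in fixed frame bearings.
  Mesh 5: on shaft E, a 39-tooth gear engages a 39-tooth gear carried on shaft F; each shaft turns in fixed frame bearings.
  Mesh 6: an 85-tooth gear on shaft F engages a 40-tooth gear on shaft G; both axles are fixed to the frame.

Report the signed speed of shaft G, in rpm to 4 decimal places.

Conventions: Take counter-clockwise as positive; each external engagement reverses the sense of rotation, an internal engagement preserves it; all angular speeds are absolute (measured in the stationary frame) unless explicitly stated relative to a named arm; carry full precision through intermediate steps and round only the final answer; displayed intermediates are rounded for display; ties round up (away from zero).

topology: fixed-axis compound train — 6 meshes, A→G
mesh 1 [45T→73T]: ω = 3233.0000×45/73 = 1992.9452 rpm, sense flips to −
mesh 2 [15T→28T]: ω = 1992.9452×15/28 = 1067.6492 rpm, sense flips to +
mesh 3 [77T→72T]: ω = 1067.6492×77/72 = 1141.7915 rpm, sense flips to −
mesh 4 [72T→27T]: ω = 1141.7915×72/27 = 3044.7774 rpm, sense flips to +
mesh 5 [39T→39T]: ω = 3044.7774×39/39 = 3044.7774 rpm, sense flips to −
mesh 6 [85T→40T]: ω = 3044.7774×85/40 = 6470.1520 rpm, sense flips to +
signed output speed = +6470.1520 rpm

+6470.1520 rpm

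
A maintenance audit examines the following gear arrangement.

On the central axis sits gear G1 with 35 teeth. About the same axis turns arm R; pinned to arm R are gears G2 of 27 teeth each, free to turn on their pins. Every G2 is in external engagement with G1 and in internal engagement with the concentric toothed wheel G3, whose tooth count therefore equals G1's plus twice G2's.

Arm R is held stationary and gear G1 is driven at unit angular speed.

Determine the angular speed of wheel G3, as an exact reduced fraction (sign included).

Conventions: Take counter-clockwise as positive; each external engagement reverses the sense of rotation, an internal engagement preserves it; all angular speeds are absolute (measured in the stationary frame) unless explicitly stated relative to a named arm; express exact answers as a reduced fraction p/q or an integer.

-35/89

planetary set (35T centre, 27T on arm, 89T internal) — Willis relation
ring teeth: 35 + 2·27 = 89
35(ω_sun−ω_arm) = −89(ω_ring−ω_arm),  ω_arm = 0, ω_sun = 1
ω_ring = 0 − (35/89)(1−0) = -35/89
exact speed ratio = -35/89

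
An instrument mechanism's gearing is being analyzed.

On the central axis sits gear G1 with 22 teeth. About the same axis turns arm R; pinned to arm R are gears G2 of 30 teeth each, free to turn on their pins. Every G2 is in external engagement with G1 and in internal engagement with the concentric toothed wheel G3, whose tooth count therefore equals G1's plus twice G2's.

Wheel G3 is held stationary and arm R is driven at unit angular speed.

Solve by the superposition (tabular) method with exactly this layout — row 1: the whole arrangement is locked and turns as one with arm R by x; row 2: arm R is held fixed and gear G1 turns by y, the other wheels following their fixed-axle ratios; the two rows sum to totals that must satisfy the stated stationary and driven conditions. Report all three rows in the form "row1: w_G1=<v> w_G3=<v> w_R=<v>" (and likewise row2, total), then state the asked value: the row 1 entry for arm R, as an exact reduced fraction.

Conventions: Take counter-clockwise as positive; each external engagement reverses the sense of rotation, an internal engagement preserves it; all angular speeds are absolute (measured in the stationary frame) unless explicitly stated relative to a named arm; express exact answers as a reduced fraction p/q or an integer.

planetary set (22T centre, 30T on arm, 82T internal) — Willis relation
row 1: whole set turns with the arm by x
row 2 — arm fixed, fixed-axis ratios: sun y, ring −(22/82)·y, arm 0
boundary: total ω_ring = x − (22/82)·y = 0 and total ω_arm = x = 1  ⇒  y = 41/11, x = 1
row 2 ring = −(22/82)·41/11 = -1
totals (row 1 + row 2): sun 1 + 41/11 = 52/11, ring 1 + (-1) = 0, arm 1 + 0 = 1
asked cell (row1, arm) = 1

row1: w_G1=1 w_G3=1 w_R=1
row2: w_G1=41/11 w_G3=-1 w_R=0
total: w_G1=52/11 w_G3=0 w_R=1
asked value: 1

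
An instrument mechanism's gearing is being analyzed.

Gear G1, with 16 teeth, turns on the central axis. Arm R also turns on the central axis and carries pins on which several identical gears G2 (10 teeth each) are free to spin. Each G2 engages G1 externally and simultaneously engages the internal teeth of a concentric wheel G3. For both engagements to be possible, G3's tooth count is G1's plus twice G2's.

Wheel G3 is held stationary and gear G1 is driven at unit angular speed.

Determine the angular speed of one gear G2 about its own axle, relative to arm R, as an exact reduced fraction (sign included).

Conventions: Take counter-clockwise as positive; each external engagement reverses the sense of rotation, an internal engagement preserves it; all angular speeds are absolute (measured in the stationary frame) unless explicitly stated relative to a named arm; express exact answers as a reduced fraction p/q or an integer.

-72/65

planetary set (16T centre, 10T on arm, 36T internal) — Willis relation
ring teeth: 16 + 2·10 = 36
16(ω_sun−ω_arm) = −36(ω_ring−ω_arm),  ω_ring = 0, ω_sun = 1
16(1−ω_arm) = −36(0−ω_arm)  ⇒  52·ω_arm = 16  ⇒  ω_arm = 4/13
sun–planet mesh: 16·(1−4/13) = −10·(ω_p−ω_arm)  ⇒  ω_p−ω_arm = -72/65
exact speed ratio = -72/65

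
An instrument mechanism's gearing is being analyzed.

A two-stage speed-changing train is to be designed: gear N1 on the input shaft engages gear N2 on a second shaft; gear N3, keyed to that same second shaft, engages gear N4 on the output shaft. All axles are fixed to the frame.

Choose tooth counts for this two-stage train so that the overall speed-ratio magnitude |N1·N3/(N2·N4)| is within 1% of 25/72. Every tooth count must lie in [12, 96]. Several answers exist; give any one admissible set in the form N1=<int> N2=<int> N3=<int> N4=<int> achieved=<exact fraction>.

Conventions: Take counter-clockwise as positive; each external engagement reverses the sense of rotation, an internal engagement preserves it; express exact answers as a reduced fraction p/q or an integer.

2-stage fixed-axis compound train for ratio 25/72
target = 25/72 in lowest terms: an exact hit needs N1·N3 = k·25 and N2·N4 = k·72 for one integer k, every count in [12, 96]; additionally prefer no 1:1 stage (N1 ≠ N2, N3 ≠ N4)
k = 1…8: no 1:1-free in-range split of k·25 and k·72 into factor pairs; take k = 9
k = 9: N1·N3 = 225 = 15·15, N2·N4 = 648 = 12·54
achieved = 15·15/(12·54) = 25/72; |achieved − target| = 0 ≤ 1/288 ✓

N1=15 N2=12 N3=15 N4=54 achieved=25/72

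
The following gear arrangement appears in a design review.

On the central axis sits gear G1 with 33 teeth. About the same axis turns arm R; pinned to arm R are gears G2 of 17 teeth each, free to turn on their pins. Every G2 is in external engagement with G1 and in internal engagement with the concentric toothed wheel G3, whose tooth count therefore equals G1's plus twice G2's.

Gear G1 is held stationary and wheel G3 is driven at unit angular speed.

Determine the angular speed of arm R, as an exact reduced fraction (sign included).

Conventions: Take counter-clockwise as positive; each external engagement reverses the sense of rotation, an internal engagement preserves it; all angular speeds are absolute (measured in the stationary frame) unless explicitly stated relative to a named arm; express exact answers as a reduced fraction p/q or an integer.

topology: planetary set — G1 33T / G2 17T / G3 67T, arm = carrier (Willis)
ring teeth: 33 + 2·17 = 67
33(ω_sun−ω_arm) = −67(ω_ring−ω_arm),  ω_sun = 0, ω_ring = 1
33(0−ω_arm) = −67(1−ω_arm)  ⇒  100·ω_arm = 67  ⇒  ω_arm = 67/100
exact speed ratio = 67/100

67/100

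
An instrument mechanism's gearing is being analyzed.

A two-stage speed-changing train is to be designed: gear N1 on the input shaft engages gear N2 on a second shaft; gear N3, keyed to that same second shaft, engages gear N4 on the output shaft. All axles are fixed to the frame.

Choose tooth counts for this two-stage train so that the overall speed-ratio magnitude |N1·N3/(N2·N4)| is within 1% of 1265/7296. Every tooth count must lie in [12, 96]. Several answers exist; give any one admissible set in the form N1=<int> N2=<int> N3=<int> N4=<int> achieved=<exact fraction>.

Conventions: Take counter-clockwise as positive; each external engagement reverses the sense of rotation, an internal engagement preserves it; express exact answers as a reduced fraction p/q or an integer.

N1=23 N2=76 N3=55 N4=96 achieved=1265/7296

design class (target 1265/7296): fixed-axis compound train
target = 1265/7296 in lowest terms: an exact hit needs N1·N3 = k·1265 and N2·N4 = k·7296 for one integer k, every count in [12, 96]; additionally prefer no 1:1 stage (N1 ≠ N2, N3 ≠ N4)
k = 1: N1·N3 = 1265 = 23·55, N2·N4 = 7296 = 76·96
achieved = 23·55/(76·96) = 1265/7296; |achieved − target| = 0 ≤ 253/145920 ✓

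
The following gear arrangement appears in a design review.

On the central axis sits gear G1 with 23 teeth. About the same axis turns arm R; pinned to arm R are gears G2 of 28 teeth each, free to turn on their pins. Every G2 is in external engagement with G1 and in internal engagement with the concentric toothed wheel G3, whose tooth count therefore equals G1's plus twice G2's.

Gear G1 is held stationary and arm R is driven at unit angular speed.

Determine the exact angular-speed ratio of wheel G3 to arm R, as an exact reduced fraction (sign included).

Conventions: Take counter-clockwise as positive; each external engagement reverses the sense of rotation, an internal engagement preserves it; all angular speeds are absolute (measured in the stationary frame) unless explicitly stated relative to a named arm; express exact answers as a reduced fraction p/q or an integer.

102/79

planetary set (23T centre, 28T on arm, 79T internal) — Willis relation
ring teeth: 23 + 2·28 = 79
23(ω_sun−ω_arm) = −79(ω_ring−ω_arm),  ω_sun = 0, ω_arm = 1
ω_ring = 1 − (23/79)(0−1) = 102/79
ω_out/ω_in = 102/79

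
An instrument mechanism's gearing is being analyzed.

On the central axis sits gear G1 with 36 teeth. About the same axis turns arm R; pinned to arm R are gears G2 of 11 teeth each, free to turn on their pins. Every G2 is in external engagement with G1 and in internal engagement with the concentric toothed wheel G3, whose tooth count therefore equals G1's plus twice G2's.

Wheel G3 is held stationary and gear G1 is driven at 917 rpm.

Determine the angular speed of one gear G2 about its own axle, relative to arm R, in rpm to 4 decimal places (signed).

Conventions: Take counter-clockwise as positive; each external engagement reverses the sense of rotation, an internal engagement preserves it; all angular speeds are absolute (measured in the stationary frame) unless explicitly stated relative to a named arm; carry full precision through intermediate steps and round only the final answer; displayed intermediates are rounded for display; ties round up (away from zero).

-1851.7369 rpm

topology: planetary set — G1 36T / G2 11T / G3 58T, arm = carrier (Willis)
normalise by the input: solve with ω_sun = 1, then scale by 917 rpm
ring teeth: 36 + 2·11 = 58
36(ω_sun−ω_arm) = −58(ω_ring−ω_arm),  ω_ring = 0, ω_sun = 1
36(1−ω_arm) = −58(0−ω_arm)  ⇒  94·ω_arm = 36  ⇒  ω_arm = 18/47
sun–planet mesh: 36·(1−18/47) = −11·(ω_p−ω_arm)  ⇒  ω_p−ω_arm = -1044/517
scale: ω_p−ω_arm = -1044/517 × 917 rpm = -1851.7369 rpm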